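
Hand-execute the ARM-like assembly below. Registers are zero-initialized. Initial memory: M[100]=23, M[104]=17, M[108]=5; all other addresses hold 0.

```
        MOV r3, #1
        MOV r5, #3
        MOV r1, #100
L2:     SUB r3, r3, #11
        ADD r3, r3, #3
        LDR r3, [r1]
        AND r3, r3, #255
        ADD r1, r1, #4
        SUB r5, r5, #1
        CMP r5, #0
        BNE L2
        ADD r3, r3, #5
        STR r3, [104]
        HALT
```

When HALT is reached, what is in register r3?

after MOV r3, #1: r3=1
after MOV r5, #3: r5=3
after MOV r1, #100: r1=100
after SUB r3, r3, #11: r3=1-11=-10
after ADD r3, r3, #3: r3=(-10)+3=-7
after LDR r3, [r1]: r3=M[100]=23
after AND r3, r3, #255: r3=23&255=23
after ADD r1, r1, #4: r1=100+4=104
after SUB r5, r5, #1: r5=3-1=2
CMP r5, #0  (cmp 2,0)
BNE L2: taken
after SUB r3, r3, #11: r3=23-11=12
after ADD r3, r3, #3: r3=12+3=15
after LDR r3, [r1]: r3=M[104]=17
after AND r3, r3, #255: r3=17&255=17
after ADD r1, r1, #4: r1=104+4=108
after SUB r5, r5, #1: r5=2-1=1
CMP r5, #0  (cmp 1,0)
BNE L2: taken
after SUB r3, r3, #11: r3=17-11=6
after ADD r3, r3, #3: r3=6+3=9
after LDR r3, [r1]: r3=M[108]=5
after AND r3, r3, #255: r3=5&255=5
after ADD r1, r1, #4: r1=108+4=112
after SUB r5, r5, #1: r5=1-1=0
CMP r5, #0  (cmp 0,0)
BNE L2: not taken
after ADD r3, r3, #5: r3=5+5=10
STR r3, [104] → M[104]=10
halt.

10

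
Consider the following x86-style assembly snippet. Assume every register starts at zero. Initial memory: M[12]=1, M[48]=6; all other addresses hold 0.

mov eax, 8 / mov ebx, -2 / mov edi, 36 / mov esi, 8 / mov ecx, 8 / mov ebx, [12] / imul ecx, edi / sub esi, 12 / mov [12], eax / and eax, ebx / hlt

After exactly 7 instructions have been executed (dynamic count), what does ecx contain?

eax=8
ebx=-2
edi=36
esi=8
ecx=8
ebx=M[12]=1
ecx=8*36=288
After step 7: ecx = 288.

288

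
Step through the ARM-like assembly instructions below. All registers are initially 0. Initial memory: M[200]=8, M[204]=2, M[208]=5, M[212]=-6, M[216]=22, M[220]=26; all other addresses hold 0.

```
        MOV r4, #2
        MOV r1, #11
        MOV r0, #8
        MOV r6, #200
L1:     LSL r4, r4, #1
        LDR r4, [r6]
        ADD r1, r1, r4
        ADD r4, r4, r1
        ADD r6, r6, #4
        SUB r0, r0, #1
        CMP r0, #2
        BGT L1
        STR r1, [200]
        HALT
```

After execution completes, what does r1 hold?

68

after MOV r4, #2: r4=2
after MOV r1, #11: r1=11
after MOV r0, #8: r0=8
after MOV r6, #200: r6=200
after LSL r4, r4, #1: r4=2<<1=4
after LDR r4, [r6]: r4=M[200]=8
after ADD r1, r1, r4: r1=11+8=19
after ADD r4, r4, r1: r4=8+19=27
after ADD r6, r6, #4: r6=200+4=204
after SUB r0, r0, #1: r0=8-1=7
CMP r0, #2  (cmp 7,2)
BGT L1: taken
after LSL r4, r4, #1: r4=27<<1=54
after LDR r4, [r6]: r4=M[204]=2
after ADD r1, r1, r4: r1=19+2=21
after ADD r4, r4, r1: r4=2+21=23
after ADD r6, r6, #4: r6=204+4=208
after SUB r0, r0, #1: r0=7-1=6
CMP r0, #2  (cmp 6,2)
BGT L1: taken
after LSL r4, r4, #1: r4=23<<1=46
after LDR r4, [r6]: r4=M[208]=5
after ADD r1, r1, r4: r1=21+5=26
after ADD r4, r4, r1: r4=5+26=31
after ADD r6, r6, #4: r6=208+4=212
after SUB r0, r0, #1: r0=6-1=5
CMP r0, #2  (cmp 5,2)
BGT L1: taken
after LSL r4, r4, #1: r4=31<<1=62
after LDR r4, [r6]: r4=M[212]=-6
after ADD r1, r1, r4: r1=26+(-6)=20
after ADD r4, r4, r1: r4=(-6)+20=14
after ADD r6, r6, #4: r6=212+4=216
after SUB r0, r0, #1: r0=5-1=4
CMP r0, #2  (cmp 4,2)
BGT L1: taken
after LSL r4, r4, #1: r4=14<<1=28
after LDR r4, [r6]: r4=M[216]=22
after ADD r1, r1, r4: r1=20+22=42
after ADD r4, r4, r1: r4=22+42=64
after ADD r6, r6, #4: r6=216+4=220
after SUB r0, r0, #1: r0=4-1=3
CMP r0, #2  (cmp 3,2)
BGT L1: taken
after LSL r4, r4, #1: r4=64<<1=128
after LDR r4, [r6]: r4=M[220]=26
after ADD r1, r1, r4: r1=42+26=68
after ADD r4, r4, r1: r4=26+68=94
after ADD r6, r6, #4: r6=220+4=224
after SUB r0, r0, #1: r0=3-1=2
CMP r0, #2  (cmp 2,2)
BGT L1: not taken
STR r1, [200] → M[200]=68
halt.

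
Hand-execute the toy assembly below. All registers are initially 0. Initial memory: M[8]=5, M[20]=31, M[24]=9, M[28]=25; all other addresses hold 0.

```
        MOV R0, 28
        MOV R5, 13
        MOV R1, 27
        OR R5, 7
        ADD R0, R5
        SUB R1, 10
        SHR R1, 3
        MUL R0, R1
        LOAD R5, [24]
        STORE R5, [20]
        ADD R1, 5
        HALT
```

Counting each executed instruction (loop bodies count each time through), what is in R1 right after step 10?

after MOV R0, 28: R0=28
after MOV R5, 13: R5=13
after MOV R1, 27: R1=27
after OR R5, 7: R5=13|7=15
after ADD R0, R5: R0=28+15=43
after SUB R1, 10: R1=27-10=17
after SHR R1, 3: R1=17>>3=2
after MUL R0, R1: R0=43*2=86
after LOAD R5, [24]: R5=M[24]=9
STORE R5, [20] → M[20]=9
After step 10: R1 = 2.

2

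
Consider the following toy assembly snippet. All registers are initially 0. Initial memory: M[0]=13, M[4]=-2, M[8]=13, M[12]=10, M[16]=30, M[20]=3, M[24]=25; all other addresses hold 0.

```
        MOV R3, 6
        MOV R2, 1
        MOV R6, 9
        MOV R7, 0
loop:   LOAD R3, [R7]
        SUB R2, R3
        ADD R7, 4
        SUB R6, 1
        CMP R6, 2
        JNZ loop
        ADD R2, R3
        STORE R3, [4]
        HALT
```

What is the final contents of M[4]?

25

MOV R3, 6 → R3=6
MOV R2, 1 → R2=1
MOV R6, 9 → R6=9
MOV R7, 0 → R7=0
LOAD R3, [R7] → R3=M[0]=13
SUB R2, R3 → R2=1-13=-12
ADD R7, 4 → R7=0+4=4
SUB R6, 1 → R6=9-1=8
CMP R6, 2  (cmp 8,2)
JNZ loop: taken
LOAD R3, [R7] → R3=M[4]=-2
SUB R2, R3 → R2=(-12)-(-2)=-10
ADD R7, 4 → R7=4+4=8
SUB R6, 1 → R6=8-1=7
CMP R6, 2  (cmp 7,2)
JNZ loop: taken
LOAD R3, [R7] → R3=M[8]=13
SUB R2, R3 → R2=(-10)-13=-23
ADD R7, 4 → R7=8+4=12
SUB R6, 1 → R6=7-1=6
CMP R6, 2  (cmp 6,2)
JNZ loop: taken
LOAD R3, [R7] → R3=M[12]=10
SUB R2, R3 → R2=(-23)-10=-33
ADD R7, 4 → R7=12+4=16
SUB R6, 1 → R6=6-1=5
CMP R6, 2  (cmp 5,2)
JNZ loop: taken
LOAD R3, [R7] → R3=M[16]=30
SUB R2, R3 → R2=(-33)-30=-63
ADD R7, 4 → R7=16+4=20
SUB R6, 1 → R6=5-1=4
CMP R6, 2  (cmp 4,2)
JNZ loop: taken
LOAD R3, [R7] → R3=M[20]=3
SUB R2, R3 → R2=(-63)-3=-66
ADD R7, 4 → R7=20+4=24
SUB R6, 1 → R6=4-1=3
CMP R6, 2  (cmp 3,2)
JNZ loop: taken
LOAD R3, [R7] → R3=M[24]=25
SUB R2, R3 → R2=(-66)-25=-91
ADD R7, 4 → R7=24+4=28
SUB R6, 1 → R6=3-1=2
CMP R6, 2  (cmp 2,2)
JNZ loop: not taken
ADD R2, R3 → R2=(-91)+25=-66
STORE R3, [4] → M[4]=25
halt.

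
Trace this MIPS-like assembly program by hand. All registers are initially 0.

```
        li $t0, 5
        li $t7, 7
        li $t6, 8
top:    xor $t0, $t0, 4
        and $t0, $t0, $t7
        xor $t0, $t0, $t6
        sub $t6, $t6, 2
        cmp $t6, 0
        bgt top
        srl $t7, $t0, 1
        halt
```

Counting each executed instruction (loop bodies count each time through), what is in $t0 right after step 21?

3

li $t0, 5 → $t0=5
li $t7, 7 → $t7=7
li $t6, 8 → $t6=8
xor $t0, $t0, 4 → $t0=5^4=1
and $t0, $t0, $t7 → $t0=1&7=1
xor $t0, $t0, $t6 → $t0=1^8=9
sub $t6, $t6, 2 → $t6=8-2=6
cmp $t6, 0  (cmp 6,0)
bgt top: taken
xor $t0, $t0, 4 → $t0=9^4=13
and $t0, $t0, $t7 → $t0=13&7=5
xor $t0, $t0, $t6 → $t0=5^6=3
sub $t6, $t6, 2 → $t6=6-2=4
cmp $t6, 0  (cmp 4,0)
bgt top: taken
xor $t0, $t0, 4 → $t0=3^4=7
and $t0, $t0, $t7 → $t0=7&7=7
xor $t0, $t0, $t6 → $t0=7^4=3
sub $t6, $t6, 2 → $t6=4-2=2
cmp $t6, 0  (cmp 2,0)
bgt top: taken
After step 21: $t0 = 3.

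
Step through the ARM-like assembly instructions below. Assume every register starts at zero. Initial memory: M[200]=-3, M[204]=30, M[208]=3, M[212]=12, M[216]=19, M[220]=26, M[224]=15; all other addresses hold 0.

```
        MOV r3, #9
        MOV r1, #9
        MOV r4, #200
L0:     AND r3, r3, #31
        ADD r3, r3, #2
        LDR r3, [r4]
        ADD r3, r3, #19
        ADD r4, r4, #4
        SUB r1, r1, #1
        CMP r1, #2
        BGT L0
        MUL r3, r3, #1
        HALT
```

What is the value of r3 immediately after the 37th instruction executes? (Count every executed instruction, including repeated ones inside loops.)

after MOV r3, #9: r3=9
after MOV r1, #9: r1=9
after MOV r4, #200: r4=200
after AND r3, r3, #31: r3=9&31=9
after ADD r3, r3, #2: r3=9+2=11
after LDR r3, [r4]: r3=M[200]=-3
after ADD r3, r3, #19: r3=(-3)+19=16
after ADD r4, r4, #4: r4=200+4=204
after SUB r1, r1, #1: r1=9-1=8
CMP r1, #2  (cmp 8,2)
BGT L0: taken
after AND r3, r3, #31: r3=16&31=16
after ADD r3, r3, #2: r3=16+2=18
after LDR r3, [r4]: r3=M[204]=30
after ADD r3, r3, #19: r3=30+19=49
after ADD r4, r4, #4: r4=204+4=208
after SUB r1, r1, #1: r1=8-1=7
CMP r1, #2  (cmp 7,2)
BGT L0: taken
after AND r3, r3, #31: r3=49&31=17
after ADD r3, r3, #2: r3=17+2=19
after LDR r3, [r4]: r3=M[208]=3
after ADD r3, r3, #19: r3=3+19=22
after ADD r4, r4, #4: r4=208+4=212
after SUB r1, r1, #1: r1=7-1=6
CMP r1, #2  (cmp 6,2)
BGT L0: taken
after AND r3, r3, #31: r3=22&31=22
after ADD r3, r3, #2: r3=22+2=24
after LDR r3, [r4]: r3=M[212]=12
after ADD r3, r3, #19: r3=12+19=31
after ADD r4, r4, #4: r4=212+4=216
after SUB r1, r1, #1: r1=6-1=5
CMP r1, #2  (cmp 5,2)
BGT L0: taken
after AND r3, r3, #31: r3=31&31=31
after ADD r3, r3, #2: r3=31+2=33
After step 37: r3 = 33.

33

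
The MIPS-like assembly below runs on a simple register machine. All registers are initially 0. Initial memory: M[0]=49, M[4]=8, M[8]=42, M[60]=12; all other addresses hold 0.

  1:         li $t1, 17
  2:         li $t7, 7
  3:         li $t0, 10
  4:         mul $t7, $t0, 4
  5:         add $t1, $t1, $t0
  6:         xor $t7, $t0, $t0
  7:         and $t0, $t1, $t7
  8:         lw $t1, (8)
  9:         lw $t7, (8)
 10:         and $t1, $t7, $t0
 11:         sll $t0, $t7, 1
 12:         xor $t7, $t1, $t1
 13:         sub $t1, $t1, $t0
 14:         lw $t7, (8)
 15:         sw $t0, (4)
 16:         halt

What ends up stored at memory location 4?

84

$t1=17
$t7=7
$t0=10
$t7=10*4=40
$t1=17+10=27
$t7=10^10=0
$t0=27&0=0
$t1=M[8]=42
$t7=M[8]=42
$t1=42&0=0
$t0=42<<1=84
$t7=0^0=0
$t1=0-84=-84
$t7=M[8]=42
sw $t0, (4) → M[4]=84
halt.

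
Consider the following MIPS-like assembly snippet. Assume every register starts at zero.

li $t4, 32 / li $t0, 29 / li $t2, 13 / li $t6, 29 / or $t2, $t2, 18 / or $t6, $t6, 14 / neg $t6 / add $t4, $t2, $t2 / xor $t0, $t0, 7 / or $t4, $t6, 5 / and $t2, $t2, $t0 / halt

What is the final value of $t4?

li $t4, 32 → $t4=32
li $t0, 29 → $t0=29
li $t2, 13 → $t2=13
li $t6, 29 → $t6=29
or $t2, $t2, 18 → $t2=13|18=31
or $t6, $t6, 14 → $t6=29|14=31
neg $t6 → $t6=-(31)=-31
add $t4, $t2, $t2 → $t4=31+31=62
xor $t0, $t0, 7 → $t0=29^7=26
or $t4, $t6, 5 → $t4=(-31)|5=-27
and $t2, $t2, $t0 → $t2=31&26=26
halt.

-27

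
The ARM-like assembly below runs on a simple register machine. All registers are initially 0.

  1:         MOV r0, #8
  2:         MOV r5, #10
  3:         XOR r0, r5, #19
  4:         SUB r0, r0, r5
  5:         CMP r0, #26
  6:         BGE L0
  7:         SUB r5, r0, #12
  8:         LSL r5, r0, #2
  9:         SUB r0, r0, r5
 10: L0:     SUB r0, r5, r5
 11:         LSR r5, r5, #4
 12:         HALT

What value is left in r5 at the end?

after MOV r0, #8: r0=8
after MOV r5, #10: r5=10
after XOR r0, r5, #19: r0=10^19=25
after SUB r0, r0, r5: r0=25-10=15
CMP r0, #26  (cmp 15,26)
BGE L0: not taken
after SUB r5, r0, #12: r5=15-12=3
after LSL r5, r0, #2: r5=15<<2=60
after SUB r0, r0, r5: r0=15-60=-45
after SUB r0, r5, r5: r0=60-60=0
after LSR r5, r5, #4: r5=60>>4=3
halt.

3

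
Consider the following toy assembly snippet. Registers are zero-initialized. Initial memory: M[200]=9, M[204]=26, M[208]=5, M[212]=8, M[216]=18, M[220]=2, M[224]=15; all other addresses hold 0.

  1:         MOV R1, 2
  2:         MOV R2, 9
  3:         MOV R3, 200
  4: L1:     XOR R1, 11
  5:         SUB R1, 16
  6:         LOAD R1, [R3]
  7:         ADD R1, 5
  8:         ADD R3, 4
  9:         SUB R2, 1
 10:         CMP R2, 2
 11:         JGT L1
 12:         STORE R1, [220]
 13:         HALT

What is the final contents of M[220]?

after MOV R1, 2: R1=2
after MOV R2, 9: R2=9
after MOV R3, 200: R3=200
after XOR R1, 11: R1=2^11=9
after SUB R1, 16: R1=9-16=-7
after LOAD R1, [R3]: R1=M[200]=9
after ADD R1, 5: R1=9+5=14
after ADD R3, 4: R3=200+4=204
after SUB R2, 1: R2=9-1=8
CMP R2, 2  (cmp 8,2)
JGT L1: taken
after XOR R1, 11: R1=14^11=5
after SUB R1, 16: R1=5-16=-11
after LOAD R1, [R3]: R1=M[204]=26
after ADD R1, 5: R1=26+5=31
after ADD R3, 4: R3=204+4=208
after SUB R2, 1: R2=8-1=7
CMP R2, 2  (cmp 7,2)
JGT L1: taken
after XOR R1, 11: R1=31^11=20
after SUB R1, 16: R1=20-16=4
after LOAD R1, [R3]: R1=M[208]=5
after ADD R1, 5: R1=5+5=10
after ADD R3, 4: R3=208+4=212
after SUB R2, 1: R2=7-1=6
CMP R2, 2  (cmp 6,2)
JGT L1: taken
after XOR R1, 11: R1=10^11=1
after SUB R1, 16: R1=1-16=-15
after LOAD R1, [R3]: R1=M[212]=8
after ADD R1, 5: R1=8+5=13
after ADD R3, 4: R3=212+4=216
after SUB R2, 1: R2=6-1=5
CMP R2, 2  (cmp 5,2)
JGT L1: taken
after XOR R1, 11: R1=13^11=6
after SUB R1, 16: R1=6-16=-10
after LOAD R1, [R3]: R1=M[216]=18
after ADD R1, 5: R1=18+5=23
after ADD R3, 4: R3=216+4=220
after SUB R2, 1: R2=5-1=4
CMP R2, 2  (cmp 4,2)
JGT L1: taken
after XOR R1, 11: R1=23^11=28
after SUB R1, 16: R1=28-16=12
after LOAD R1, [R3]: R1=M[220]=2
after ADD R1, 5: R1=2+5=7
after ADD R3, 4: R3=220+4=224
after SUB R2, 1: R2=4-1=3
CMP R2, 2  (cmp 3,2)
JGT L1: taken
after XOR R1, 11: R1=7^11=12
after SUB R1, 16: R1=12-16=-4
after LOAD R1, [R3]: R1=M[224]=15
after ADD R1, 5: R1=15+5=20
after ADD R3, 4: R3=224+4=228
after SUB R2, 1: R2=3-1=2
CMP R2, 2  (cmp 2,2)
JGT L1: not taken
STORE R1, [220] → M[220]=20
halt.

20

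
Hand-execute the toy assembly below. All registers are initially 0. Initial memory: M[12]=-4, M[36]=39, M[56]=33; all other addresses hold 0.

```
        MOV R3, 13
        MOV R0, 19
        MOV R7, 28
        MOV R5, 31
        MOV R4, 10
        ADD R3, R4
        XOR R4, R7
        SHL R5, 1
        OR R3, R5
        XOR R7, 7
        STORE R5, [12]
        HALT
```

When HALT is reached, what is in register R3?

MOV R3, 13 → R3=13
MOV R0, 19 → R0=19
MOV R7, 28 → R7=28
MOV R5, 31 → R5=31
MOV R4, 10 → R4=10
ADD R3, R4 → R3=13+10=23
XOR R4, R7 → R4=10^28=22
SHL R5, 1 → R5=31<<1=62
OR R3, R5 → R3=23|62=63
XOR R7, 7 → R7=28^7=27
STORE R5, [12] → M[12]=62
halt.

63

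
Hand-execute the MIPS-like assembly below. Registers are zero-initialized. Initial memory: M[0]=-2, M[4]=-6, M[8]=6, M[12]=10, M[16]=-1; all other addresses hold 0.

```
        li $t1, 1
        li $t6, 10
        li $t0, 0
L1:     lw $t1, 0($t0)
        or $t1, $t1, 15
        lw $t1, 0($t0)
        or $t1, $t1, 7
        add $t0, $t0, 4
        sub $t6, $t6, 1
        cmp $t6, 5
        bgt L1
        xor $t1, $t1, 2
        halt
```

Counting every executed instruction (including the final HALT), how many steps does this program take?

$t1=1
$t6=10
$t0=0
$t1=M[0]=-2
$t1=(-2)|15=-1
$t1=M[0]=-2
$t1=(-2)|7=-1
$t0=0+4=4
$t6=10-1=9
cmp $t6, 5  (cmp 9,5)
bgt L1: taken
$t1=M[4]=-6
$t1=(-6)|15=-1
$t1=M[4]=-6
$t1=(-6)|7=-1
$t0=4+4=8
$t6=9-1=8
cmp $t6, 5  (cmp 8,5)
bgt L1: taken
$t1=M[8]=6
$t1=6|15=15
$t1=M[8]=6
$t1=6|7=7
$t0=8+4=12
$t6=8-1=7
cmp $t6, 5  (cmp 7,5)
bgt L1: taken
$t1=M[12]=10
$t1=10|15=15
$t1=M[12]=10
$t1=10|7=15
$t0=12+4=16
$t6=7-1=6
cmp $t6, 5  (cmp 6,5)
bgt L1: taken
$t1=M[16]=-1
$t1=(-1)|15=-1
$t1=M[16]=-1
$t1=(-1)|7=-1
$t0=16+4=20
$t6=6-1=5
cmp $t6, 5  (cmp 5,5)
bgt L1: not taken
$t1=(-1)^2=-3
halt.
Total executed instructions: 45.

45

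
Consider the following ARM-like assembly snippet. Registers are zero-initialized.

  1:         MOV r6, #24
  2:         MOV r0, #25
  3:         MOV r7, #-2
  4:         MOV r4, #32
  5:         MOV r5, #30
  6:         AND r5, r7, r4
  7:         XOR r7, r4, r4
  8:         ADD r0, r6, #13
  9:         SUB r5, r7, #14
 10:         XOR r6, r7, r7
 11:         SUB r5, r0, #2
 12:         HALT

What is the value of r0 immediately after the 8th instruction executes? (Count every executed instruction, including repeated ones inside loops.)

MOV r6, #24 → r6=24
MOV r0, #25 → r0=25
MOV r7, #-2 → r7=-2
MOV r4, #32 → r4=32
MOV r5, #30 → r5=30
AND r5, r7, r4 → r5=(-2)&32=32
XOR r7, r4, r4 → r7=32^32=0
ADD r0, r6, #13 → r0=24+13=37
After step 8: r0 = 37.

37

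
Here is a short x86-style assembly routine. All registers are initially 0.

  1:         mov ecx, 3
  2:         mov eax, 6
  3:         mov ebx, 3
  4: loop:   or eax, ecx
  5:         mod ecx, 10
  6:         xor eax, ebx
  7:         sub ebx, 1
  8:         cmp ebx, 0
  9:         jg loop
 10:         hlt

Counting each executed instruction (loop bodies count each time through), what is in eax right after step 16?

7

ecx=3
eax=6
ebx=3
eax=6|3=7
ecx=3%10=3
eax=7^3=4
ebx=3-1=2
cmp ebx, 0  (cmp 2,0)
jg loop: taken
eax=4|3=7
ecx=3%10=3
eax=7^2=5
ebx=2-1=1
cmp ebx, 0  (cmp 1,0)
jg loop: taken
eax=5|3=7
After step 16: eax = 7.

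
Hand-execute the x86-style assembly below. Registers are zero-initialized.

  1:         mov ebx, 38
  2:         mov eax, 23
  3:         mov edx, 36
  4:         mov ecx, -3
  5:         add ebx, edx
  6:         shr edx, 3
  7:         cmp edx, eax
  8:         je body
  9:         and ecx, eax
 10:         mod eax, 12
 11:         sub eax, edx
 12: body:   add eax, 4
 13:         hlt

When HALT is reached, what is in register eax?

ebx=38
eax=23
edx=36
ecx=-3
ebx=38+36=74
edx=36>>3=4
cmp edx, eax  (cmp 4,23)
je body: not taken
ecx=(-3)&23=21
eax=23%12=11
eax=11-4=7
eax=7+4=11
halt.

11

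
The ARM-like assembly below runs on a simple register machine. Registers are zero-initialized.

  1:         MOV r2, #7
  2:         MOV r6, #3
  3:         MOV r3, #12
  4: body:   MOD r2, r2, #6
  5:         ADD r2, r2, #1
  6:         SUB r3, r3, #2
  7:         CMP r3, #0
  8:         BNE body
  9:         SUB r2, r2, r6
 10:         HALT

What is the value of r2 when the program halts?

-2

r2=7
r6=3
r3=12
r2=7%6=1
r2=1+1=2
r3=12-2=10
CMP r3, #0  (cmp 10,0)
BNE body: taken
r2=2%6=2
r2=2+1=3
r3=10-2=8
CMP r3, #0  (cmp 8,0)
BNE body: taken
r2=3%6=3
r2=3+1=4
r3=8-2=6
CMP r3, #0  (cmp 6,0)
BNE body: taken
r2=4%6=4
r2=4+1=5
r3=6-2=4
CMP r3, #0  (cmp 4,0)
BNE body: taken
r2=5%6=5
r2=5+1=6
r3=4-2=2
CMP r3, #0  (cmp 2,0)
BNE body: taken
r2=6%6=0
r2=0+1=1
r3=2-2=0
CMP r3, #0  (cmp 0,0)
BNE body: not taken
r2=1-3=-2
halt.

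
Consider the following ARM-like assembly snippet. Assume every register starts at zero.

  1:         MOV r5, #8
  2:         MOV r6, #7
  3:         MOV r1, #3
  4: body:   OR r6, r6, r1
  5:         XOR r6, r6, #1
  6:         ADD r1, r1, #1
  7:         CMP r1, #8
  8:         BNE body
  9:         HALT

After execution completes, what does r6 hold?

6

r5=8
r6=7
r1=3
r6=7|3=7
r6=7^1=6
r1=3+1=4
CMP r1, #8  (cmp 4,8)
BNE body: taken
r6=6|4=6
r6=6^1=7
r1=4+1=5
CMP r1, #8  (cmp 5,8)
BNE body: taken
r6=7|5=7
r6=7^1=6
r1=5+1=6
CMP r1, #8  (cmp 6,8)
BNE body: taken
r6=6|6=6
r6=6^1=7
r1=6+1=7
CMP r1, #8  (cmp 7,8)
BNE body: taken
r6=7|7=7
r6=7^1=6
r1=7+1=8
CMP r1, #8  (cmp 8,8)
BNE body: not taken
halt.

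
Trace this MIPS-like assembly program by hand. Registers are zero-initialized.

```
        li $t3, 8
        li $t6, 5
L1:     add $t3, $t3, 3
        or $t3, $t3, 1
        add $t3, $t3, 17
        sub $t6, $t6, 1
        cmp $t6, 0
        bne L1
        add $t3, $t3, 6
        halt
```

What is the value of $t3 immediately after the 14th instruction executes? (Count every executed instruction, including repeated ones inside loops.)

48

$t3=8
$t6=5
$t3=8+3=11
$t3=11|1=11
$t3=11+17=28
$t6=5-1=4
cmp $t6, 0  (cmp 4,0)
bne L1: taken
$t3=28+3=31
$t3=31|1=31
$t3=31+17=48
$t6=4-1=3
cmp $t6, 0  (cmp 3,0)
bne L1: taken
After step 14: $t3 = 48.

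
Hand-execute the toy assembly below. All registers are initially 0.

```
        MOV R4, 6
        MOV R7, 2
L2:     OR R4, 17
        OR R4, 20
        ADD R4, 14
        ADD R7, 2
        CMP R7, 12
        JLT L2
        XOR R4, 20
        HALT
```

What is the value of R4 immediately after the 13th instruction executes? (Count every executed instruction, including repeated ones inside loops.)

67

after MOV R4, 6: R4=6
after MOV R7, 2: R7=2
after OR R4, 17: R4=6|17=23
after OR R4, 20: R4=23|20=23
after ADD R4, 14: R4=23+14=37
after ADD R7, 2: R7=2+2=4
CMP R7, 12  (cmp 4,12)
JLT L2: taken
after OR R4, 17: R4=37|17=53
after OR R4, 20: R4=53|20=53
after ADD R4, 14: R4=53+14=67
after ADD R7, 2: R7=4+2=6
CMP R7, 12  (cmp 6,12)
After step 13: R4 = 67.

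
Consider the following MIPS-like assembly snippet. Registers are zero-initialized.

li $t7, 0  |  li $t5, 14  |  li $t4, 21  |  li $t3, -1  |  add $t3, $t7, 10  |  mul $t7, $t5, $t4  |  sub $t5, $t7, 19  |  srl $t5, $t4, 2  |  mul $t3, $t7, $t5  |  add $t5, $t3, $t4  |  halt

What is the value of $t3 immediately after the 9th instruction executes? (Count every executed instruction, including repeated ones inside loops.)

after li $t7, 0: $t7=0
after li $t5, 14: $t5=14
after li $t4, 21: $t4=21
after li $t3, -1: $t3=-1
after add $t3, $t7, 10: $t3=0+10=10
after mul $t7, $t5, $t4: $t7=14*21=294
after sub $t5, $t7, 19: $t5=294-19=275
after srl $t5, $t4, 2: $t5=21>>2=5
after mul $t3, $t7, $t5: $t3=294*5=1470
After step 9: $t3 = 1470.

1470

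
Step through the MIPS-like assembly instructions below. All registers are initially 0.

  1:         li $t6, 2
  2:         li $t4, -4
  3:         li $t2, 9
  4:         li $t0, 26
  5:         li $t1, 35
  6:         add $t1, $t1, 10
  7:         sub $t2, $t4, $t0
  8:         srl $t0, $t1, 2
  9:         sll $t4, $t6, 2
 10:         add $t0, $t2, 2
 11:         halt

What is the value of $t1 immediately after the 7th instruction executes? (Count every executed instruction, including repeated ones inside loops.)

45

after li $t6, 2: $t6=2
after li $t4, -4: $t4=-4
after li $t2, 9: $t2=9
after li $t0, 26: $t0=26
after li $t1, 35: $t1=35
after add $t1, $t1, 10: $t1=35+10=45
after sub $t2, $t4, $t0: $t2=(-4)-26=-30
After step 7: $t1 = 45.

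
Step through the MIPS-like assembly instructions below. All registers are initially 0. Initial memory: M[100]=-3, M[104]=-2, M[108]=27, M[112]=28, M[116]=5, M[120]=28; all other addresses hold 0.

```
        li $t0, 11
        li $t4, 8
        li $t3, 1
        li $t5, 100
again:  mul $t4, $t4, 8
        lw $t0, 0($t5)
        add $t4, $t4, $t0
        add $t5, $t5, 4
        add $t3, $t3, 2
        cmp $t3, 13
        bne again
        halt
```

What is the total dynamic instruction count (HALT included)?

li $t0, 11 → $t0=11
li $t4, 8 → $t4=8
li $t3, 1 → $t3=1
li $t5, 100 → $t5=100
mul $t4, $t4, 8 → $t4=8*8=64
lw $t0, 0($t5) → $t0=M[100]=-3
add $t4, $t4, $t0 → $t4=64+(-3)=61
add $t5, $t5, 4 → $t5=100+4=104
add $t3, $t3, 2 → $t3=1+2=3
cmp $t3, 13  (cmp 3,13)
bne again: taken
mul $t4, $t4, 8 → $t4=61*8=488
lw $t0, 0($t5) → $t0=M[104]=-2
add $t4, $t4, $t0 → $t4=488+(-2)=486
add $t5, $t5, 4 → $t5=104+4=108
add $t3, $t3, 2 → $t3=3+2=5
cmp $t3, 13  (cmp 5,13)
bne again: taken
mul $t4, $t4, 8 → $t4=486*8=3888
lw $t0, 0($t5) → $t0=M[108]=27
add $t4, $t4, $t0 → $t4=3888+27=3915
add $t5, $t5, 4 → $t5=108+4=112
add $t3, $t3, 2 → $t3=5+2=7
cmp $t3, 13  (cmp 7,13)
bne again: taken
mul $t4, $t4, 8 → $t4=3915*8=31320
lw $t0, 0($t5) → $t0=M[112]=28
add $t4, $t4, $t0 → $t4=31320+28=31348
add $t5, $t5, 4 → $t5=112+4=116
add $t3, $t3, 2 → $t3=7+2=9
cmp $t3, 13  (cmp 9,13)
bne again: taken
mul $t4, $t4, 8 → $t4=31348*8=250784
lw $t0, 0($t5) → $t0=M[116]=5
add $t4, $t4, $t0 → $t4=250784+5=250789
add $t5, $t5, 4 → $t5=116+4=120
add $t3, $t3, 2 → $t3=9+2=11
cmp $t3, 13  (cmp 11,13)
bne again: taken
mul $t4, $t4, 8 → $t4=250789*8=2006312
lw $t0, 0($t5) → $t0=M[120]=28
add $t4, $t4, $t0 → $t4=2006312+28=2006340
add $t5, $t5, 4 → $t5=120+4=124
add $t3, $t3, 2 → $t3=11+2=13
cmp $t3, 13  (cmp 13,13)
bne again: not taken
halt.
Total executed instructions: 47.

47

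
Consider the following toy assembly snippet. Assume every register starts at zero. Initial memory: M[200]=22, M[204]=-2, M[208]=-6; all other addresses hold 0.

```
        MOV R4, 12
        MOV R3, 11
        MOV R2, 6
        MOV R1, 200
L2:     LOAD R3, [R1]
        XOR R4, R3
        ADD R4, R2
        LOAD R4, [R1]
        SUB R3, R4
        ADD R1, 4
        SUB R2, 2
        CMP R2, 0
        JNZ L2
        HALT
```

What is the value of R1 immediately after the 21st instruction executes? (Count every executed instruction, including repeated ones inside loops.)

208

after MOV R4, 12: R4=12
after MOV R3, 11: R3=11
after MOV R2, 6: R2=6
after MOV R1, 200: R1=200
after LOAD R3, [R1]: R3=M[200]=22
after XOR R4, R3: R4=12^22=26
after ADD R4, R2: R4=26+6=32
after LOAD R4, [R1]: R4=M[200]=22
after SUB R3, R4: R3=22-22=0
after ADD R1, 4: R1=200+4=204
after SUB R2, 2: R2=6-2=4
CMP R2, 0  (cmp 4,0)
JNZ L2: taken
after LOAD R3, [R1]: R3=M[204]=-2
after XOR R4, R3: R4=22^(-2)=-24
after ADD R4, R2: R4=(-24)+4=-20
after LOAD R4, [R1]: R4=M[204]=-2
after SUB R3, R4: R3=(-2)-(-2)=0
after ADD R1, 4: R1=204+4=208
after SUB R2, 2: R2=4-2=2
CMP R2, 0  (cmp 2,0)
After step 21: R1 = 208.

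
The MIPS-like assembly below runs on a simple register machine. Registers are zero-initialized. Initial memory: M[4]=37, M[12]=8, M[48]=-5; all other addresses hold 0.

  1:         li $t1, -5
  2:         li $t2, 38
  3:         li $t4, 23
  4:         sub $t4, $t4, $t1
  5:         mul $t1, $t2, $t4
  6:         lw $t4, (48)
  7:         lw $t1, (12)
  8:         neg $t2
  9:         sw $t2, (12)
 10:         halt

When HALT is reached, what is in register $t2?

-38

li $t1, -5 → $t1=-5
li $t2, 38 → $t2=38
li $t4, 23 → $t4=23
sub $t4, $t4, $t1 → $t4=23-(-5)=28
mul $t1, $t2, $t4 → $t1=38*28=1064
lw $t4, (48) → $t4=M[48]=-5
lw $t1, (12) → $t1=M[12]=8
neg $t2 → $t2=-(38)=-38
sw $t2, (12) → M[12]=-38
halt.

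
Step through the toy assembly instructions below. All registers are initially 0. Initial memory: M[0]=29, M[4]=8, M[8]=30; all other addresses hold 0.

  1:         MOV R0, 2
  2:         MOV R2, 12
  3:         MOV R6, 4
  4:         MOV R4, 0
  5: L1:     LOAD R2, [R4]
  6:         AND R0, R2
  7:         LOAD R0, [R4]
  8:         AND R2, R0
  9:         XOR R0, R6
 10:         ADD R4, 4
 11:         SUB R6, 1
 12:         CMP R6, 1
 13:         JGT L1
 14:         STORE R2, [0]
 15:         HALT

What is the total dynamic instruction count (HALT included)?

R0=2
R2=12
R6=4
R4=0
R2=M[0]=29
R0=2&29=0
R0=M[0]=29
R2=29&29=29
R0=29^4=25
R4=0+4=4
R6=4-1=3
CMP R6, 1  (cmp 3,1)
JGT L1: taken
R2=M[4]=8
R0=25&8=8
R0=M[4]=8
R2=8&8=8
R0=8^3=11
R4=4+4=8
R6=3-1=2
CMP R6, 1  (cmp 2,1)
JGT L1: taken
R2=M[8]=30
R0=11&30=10
R0=M[8]=30
R2=30&30=30
R0=30^2=28
R4=8+4=12
R6=2-1=1
CMP R6, 1  (cmp 1,1)
JGT L1: not taken
STORE R2, [0] → M[0]=30
halt.
Total executed instructions: 33.

33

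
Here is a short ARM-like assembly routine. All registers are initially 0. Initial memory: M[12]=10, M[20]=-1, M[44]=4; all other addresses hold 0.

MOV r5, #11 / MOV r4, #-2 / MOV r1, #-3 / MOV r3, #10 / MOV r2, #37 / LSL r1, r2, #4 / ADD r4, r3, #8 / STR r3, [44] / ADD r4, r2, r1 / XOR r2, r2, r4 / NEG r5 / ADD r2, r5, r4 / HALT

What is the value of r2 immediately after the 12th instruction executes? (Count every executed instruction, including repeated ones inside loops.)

after MOV r5, #11: r5=11
after MOV r4, #-2: r4=-2
after MOV r1, #-3: r1=-3
after MOV r3, #10: r3=10
after MOV r2, #37: r2=37
after LSL r1, r2, #4: r1=37<<4=592
after ADD r4, r3, #8: r4=10+8=18
STR r3, [44] → M[44]=10
after ADD r4, r2, r1: r4=37+592=629
after XOR r2, r2, r4: r2=37^629=592
after NEG r5: r5=-(11)=-11
after ADD r2, r5, r4: r2=(-11)+629=618
After step 12: r2 = 618.

618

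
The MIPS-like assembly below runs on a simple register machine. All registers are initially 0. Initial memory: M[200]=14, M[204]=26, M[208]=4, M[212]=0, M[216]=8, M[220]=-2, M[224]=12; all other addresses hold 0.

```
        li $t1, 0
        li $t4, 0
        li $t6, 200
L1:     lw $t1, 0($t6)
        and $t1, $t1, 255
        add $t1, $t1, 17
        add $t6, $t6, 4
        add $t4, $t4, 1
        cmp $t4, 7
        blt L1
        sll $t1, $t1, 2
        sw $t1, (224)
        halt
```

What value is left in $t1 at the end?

116

li $t1, 0 → $t1=0
li $t4, 0 → $t4=0
li $t6, 200 → $t6=200
lw $t1, 0($t6) → $t1=M[200]=14
and $t1, $t1, 255 → $t1=14&255=14
add $t1, $t1, 17 → $t1=14+17=31
add $t6, $t6, 4 → $t6=200+4=204
add $t4, $t4, 1 → $t4=0+1=1
cmp $t4, 7  (cmp 1,7)
blt L1: taken
lw $t1, 0($t6) → $t1=M[204]=26
and $t1, $t1, 255 → $t1=26&255=26
add $t1, $t1, 17 → $t1=26+17=43
add $t6, $t6, 4 → $t6=204+4=208
add $t4, $t4, 1 → $t4=1+1=2
cmp $t4, 7  (cmp 2,7)
blt L1: taken
lw $t1, 0($t6) → $t1=M[208]=4
and $t1, $t1, 255 → $t1=4&255=4
add $t1, $t1, 17 → $t1=4+17=21
add $t6, $t6, 4 → $t6=208+4=212
add $t4, $t4, 1 → $t4=2+1=3
cmp $t4, 7  (cmp 3,7)
blt L1: taken
lw $t1, 0($t6) → $t1=M[212]=0
and $t1, $t1, 255 → $t1=0&255=0
add $t1, $t1, 17 → $t1=0+17=17
add $t6, $t6, 4 → $t6=212+4=216
add $t4, $t4, 1 → $t4=3+1=4
cmp $t4, 7  (cmp 4,7)
blt L1: taken
lw $t1, 0($t6) → $t1=M[216]=8
and $t1, $t1, 255 → $t1=8&255=8
add $t1, $t1, 17 → $t1=8+17=25
add $t6, $t6, 4 → $t6=216+4=220
add $t4, $t4, 1 → $t4=4+1=5
cmp $t4, 7  (cmp 5,7)
blt L1: taken
lw $t1, 0($t6) → $t1=M[220]=-2
and $t1, $t1, 255 → $t1=(-2)&255=254
add $t1, $t1, 17 → $t1=254+17=271
add $t6, $t6, 4 → $t6=220+4=224
add $t4, $t4, 1 → $t4=5+1=6
cmp $t4, 7  (cmp 6,7)
blt L1: taken
lw $t1, 0($t6) → $t1=M[224]=12
and $t1, $t1, 255 → $t1=12&255=12
add $t1, $t1, 17 → $t1=12+17=29
add $t6, $t6, 4 → $t6=224+4=228
add $t4, $t4, 1 → $t4=6+1=7
cmp $t4, 7  (cmp 7,7)
blt L1: not taken
sll $t1, $t1, 2 → $t1=29<<2=116
sw $t1, (224) → M[224]=116
halt.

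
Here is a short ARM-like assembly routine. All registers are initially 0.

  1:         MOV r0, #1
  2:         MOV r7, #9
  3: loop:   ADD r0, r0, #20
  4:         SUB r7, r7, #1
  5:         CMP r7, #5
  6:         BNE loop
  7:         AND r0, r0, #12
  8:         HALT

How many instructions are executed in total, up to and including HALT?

20

MOV r0, #1 → r0=1
MOV r7, #9 → r7=9
ADD r0, r0, #20 → r0=1+20=21
SUB r7, r7, #1 → r7=9-1=8
CMP r7, #5  (cmp 8,5)
BNE loop: taken
ADD r0, r0, #20 → r0=21+20=41
SUB r7, r7, #1 → r7=8-1=7
CMP r7, #5  (cmp 7,5)
BNE loop: taken
ADD r0, r0, #20 → r0=41+20=61
SUB r7, r7, #1 → r7=7-1=6
CMP r7, #5  (cmp 6,5)
BNE loop: taken
ADD r0, r0, #20 → r0=61+20=81
SUB r7, r7, #1 → r7=6-1=5
CMP r7, #5  (cmp 5,5)
BNE loop: not taken
AND r0, r0, #12 → r0=81&12=0
halt.
Total executed instructions: 20.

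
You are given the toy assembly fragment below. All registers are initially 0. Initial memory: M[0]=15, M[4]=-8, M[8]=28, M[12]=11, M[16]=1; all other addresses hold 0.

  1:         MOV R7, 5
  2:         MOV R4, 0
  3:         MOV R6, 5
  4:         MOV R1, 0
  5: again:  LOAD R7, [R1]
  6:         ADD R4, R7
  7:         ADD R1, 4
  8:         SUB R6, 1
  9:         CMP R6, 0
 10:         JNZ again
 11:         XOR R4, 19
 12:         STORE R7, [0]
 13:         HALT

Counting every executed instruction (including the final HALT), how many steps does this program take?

R7=5
R4=0
R6=5
R1=0
R7=M[0]=15
R4=0+15=15
R1=0+4=4
R6=5-1=4
CMP R6, 0  (cmp 4,0)
JNZ again: taken
R7=M[4]=-8
R4=15+(-8)=7
R1=4+4=8
R6=4-1=3
CMP R6, 0  (cmp 3,0)
JNZ again: taken
R7=M[8]=28
R4=7+28=35
R1=8+4=12
R6=3-1=2
CMP R6, 0  (cmp 2,0)
JNZ again: taken
R7=M[12]=11
R4=35+11=46
R1=12+4=16
R6=2-1=1
CMP R6, 0  (cmp 1,0)
JNZ again: taken
R7=M[16]=1
R4=46+1=47
R1=16+4=20
R6=1-1=0
CMP R6, 0  (cmp 0,0)
JNZ again: not taken
R4=47^19=60
STORE R7, [0] → M[0]=1
halt.
Total executed instructions: 37.

37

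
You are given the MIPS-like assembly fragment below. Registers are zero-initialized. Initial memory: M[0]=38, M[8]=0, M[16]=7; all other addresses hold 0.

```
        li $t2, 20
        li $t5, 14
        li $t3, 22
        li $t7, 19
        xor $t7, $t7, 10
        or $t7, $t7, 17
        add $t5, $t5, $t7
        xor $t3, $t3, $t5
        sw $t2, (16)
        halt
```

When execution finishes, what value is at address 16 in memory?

li $t2, 20 → $t2=20
li $t5, 14 → $t5=14
li $t3, 22 → $t3=22
li $t7, 19 → $t7=19
xor $t7, $t7, 10 → $t7=19^10=25
or $t7, $t7, 17 → $t7=25|17=25
add $t5, $t5, $t7 → $t5=14+25=39
xor $t3, $t3, $t5 → $t3=22^39=49
sw $t2, (16) → M[16]=20
halt.

20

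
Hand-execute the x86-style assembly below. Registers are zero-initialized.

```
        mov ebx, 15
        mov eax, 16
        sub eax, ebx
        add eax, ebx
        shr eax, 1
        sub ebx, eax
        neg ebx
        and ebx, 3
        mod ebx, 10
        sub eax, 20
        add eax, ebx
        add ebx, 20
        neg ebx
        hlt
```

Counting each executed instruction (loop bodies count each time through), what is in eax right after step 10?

-12

ebx=15
eax=16
eax=16-15=1
eax=1+15=16
eax=16>>1=8
ebx=15-8=7
ebx=-(7)=-7
ebx=(-7)&3=1
ebx=1%10=1
eax=8-20=-12
After step 10: eax = -12.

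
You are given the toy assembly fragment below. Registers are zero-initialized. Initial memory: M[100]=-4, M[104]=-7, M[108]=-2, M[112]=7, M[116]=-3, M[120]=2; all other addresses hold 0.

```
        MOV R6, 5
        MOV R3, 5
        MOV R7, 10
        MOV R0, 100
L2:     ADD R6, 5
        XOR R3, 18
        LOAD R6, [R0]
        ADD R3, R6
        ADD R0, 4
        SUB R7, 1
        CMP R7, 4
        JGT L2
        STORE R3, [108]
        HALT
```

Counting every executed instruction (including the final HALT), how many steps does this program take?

54

MOV R6, 5 → R6=5
MOV R3, 5 → R3=5
MOV R7, 10 → R7=10
MOV R0, 100 → R0=100
ADD R6, 5 → R6=5+5=10
XOR R3, 18 → R3=5^18=23
LOAD R6, [R0] → R6=M[100]=-4
ADD R3, R6 → R3=23+(-4)=19
ADD R0, 4 → R0=100+4=104
SUB R7, 1 → R7=10-1=9
CMP R7, 4  (cmp 9,4)
JGT L2: taken
ADD R6, 5 → R6=(-4)+5=1
XOR R3, 18 → R3=19^18=1
LOAD R6, [R0] → R6=M[104]=-7
ADD R3, R6 → R3=1+(-7)=-6
ADD R0, 4 → R0=104+4=108
SUB R7, 1 → R7=9-1=8
CMP R7, 4  (cmp 8,4)
JGT L2: taken
ADD R6, 5 → R6=(-7)+5=-2
XOR R3, 18 → R3=(-6)^18=-24
LOAD R6, [R0] → R6=M[108]=-2
ADD R3, R6 → R3=(-24)+(-2)=-26
ADD R0, 4 → R0=108+4=112
SUB R7, 1 → R7=8-1=7
CMP R7, 4  (cmp 7,4)
JGT L2: taken
ADD R6, 5 → R6=(-2)+5=3
XOR R3, 18 → R3=(-26)^18=-12
LOAD R6, [R0] → R6=M[112]=7
ADD R3, R6 → R3=(-12)+7=-5
ADD R0, 4 → R0=112+4=116
SUB R7, 1 → R7=7-1=6
CMP R7, 4  (cmp 6,4)
JGT L2: taken
ADD R6, 5 → R6=7+5=12
XOR R3, 18 → R3=(-5)^18=-23
LOAD R6, [R0] → R6=M[116]=-3
ADD R3, R6 → R3=(-23)+(-3)=-26
ADD R0, 4 → R0=116+4=120
SUB R7, 1 → R7=6-1=5
CMP R7, 4  (cmp 5,4)
JGT L2: taken
ADD R6, 5 → R6=(-3)+5=2
XOR R3, 18 → R3=(-26)^18=-12
LOAD R6, [R0] → R6=M[120]=2
ADD R3, R6 → R3=(-12)+2=-10
ADD R0, 4 → R0=120+4=124
SUB R7, 1 → R7=5-1=4
CMP R7, 4  (cmp 4,4)
JGT L2: not taken
STORE R3, [108] → M[108]=-10
halt.
Total executed instructions: 54.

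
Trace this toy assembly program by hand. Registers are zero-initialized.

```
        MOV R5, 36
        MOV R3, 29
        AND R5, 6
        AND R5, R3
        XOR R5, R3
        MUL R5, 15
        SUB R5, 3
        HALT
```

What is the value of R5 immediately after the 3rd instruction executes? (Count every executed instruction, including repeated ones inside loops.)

MOV R5, 36 → R5=36
MOV R3, 29 → R3=29
AND R5, 6 → R5=36&6=4
After step 3: R5 = 4.

4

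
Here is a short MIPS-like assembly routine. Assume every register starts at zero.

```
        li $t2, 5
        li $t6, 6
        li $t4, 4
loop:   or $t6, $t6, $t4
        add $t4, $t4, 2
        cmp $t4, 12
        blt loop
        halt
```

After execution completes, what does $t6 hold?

14

after li $t2, 5: $t2=5
after li $t6, 6: $t6=6
after li $t4, 4: $t4=4
after or $t6, $t6, $t4: $t6=6|4=6
after add $t4, $t4, 2: $t4=4+2=6
cmp $t4, 12  (cmp 6,12)
blt loop: taken
after or $t6, $t6, $t4: $t6=6|6=6
after add $t4, $t4, 2: $t4=6+2=8
cmp $t4, 12  (cmp 8,12)
blt loop: taken
after or $t6, $t6, $t4: $t6=6|8=14
after add $t4, $t4, 2: $t4=8+2=10
cmp $t4, 12  (cmp 10,12)
blt loop: taken
after or $t6, $t6, $t4: $t6=14|10=14
after add $t4, $t4, 2: $t4=10+2=12
cmp $t4, 12  (cmp 12,12)
blt loop: not taken
halt.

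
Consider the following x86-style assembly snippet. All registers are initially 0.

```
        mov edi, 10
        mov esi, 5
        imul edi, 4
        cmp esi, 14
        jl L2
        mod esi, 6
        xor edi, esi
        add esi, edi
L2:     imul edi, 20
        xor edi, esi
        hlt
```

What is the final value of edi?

805

edi=10
esi=5
edi=10*4=40
cmp esi, 14  (cmp 5,14)
jl L2: taken
edi=40*20=800
edi=800^5=805
halt.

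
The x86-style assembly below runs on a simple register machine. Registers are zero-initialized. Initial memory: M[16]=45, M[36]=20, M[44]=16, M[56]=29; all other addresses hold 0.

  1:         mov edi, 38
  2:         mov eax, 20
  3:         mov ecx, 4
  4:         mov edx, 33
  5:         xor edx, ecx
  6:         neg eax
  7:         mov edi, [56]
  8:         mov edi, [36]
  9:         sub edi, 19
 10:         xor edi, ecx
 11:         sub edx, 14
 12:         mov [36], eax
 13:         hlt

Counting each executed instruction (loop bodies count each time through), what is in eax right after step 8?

-20

after mov edi, 38: edi=38
after mov eax, 20: eax=20
after mov ecx, 4: ecx=4
after mov edx, 33: edx=33
after xor edx, ecx: edx=33^4=37
after neg eax: eax=-(20)=-20
after mov edi, [56]: edi=M[56]=29
after mov edi, [36]: edi=M[36]=20
After step 8: eax = -20.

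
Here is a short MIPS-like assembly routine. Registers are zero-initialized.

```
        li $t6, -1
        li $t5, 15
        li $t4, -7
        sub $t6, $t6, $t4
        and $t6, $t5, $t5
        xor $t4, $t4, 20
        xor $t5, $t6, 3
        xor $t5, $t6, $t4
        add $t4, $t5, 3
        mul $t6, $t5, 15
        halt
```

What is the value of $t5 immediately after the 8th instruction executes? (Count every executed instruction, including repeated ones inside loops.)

-30

$t6=-1
$t5=15
$t4=-7
$t6=(-1)-(-7)=6
$t6=15&15=15
$t4=(-7)^20=-19
$t5=15^3=12
$t5=15^(-19)=-30
After step 8: $t5 = -30.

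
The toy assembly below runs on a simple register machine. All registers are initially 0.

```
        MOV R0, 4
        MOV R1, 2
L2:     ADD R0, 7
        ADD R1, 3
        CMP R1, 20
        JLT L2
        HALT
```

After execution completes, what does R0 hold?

46

MOV R0, 4 → R0=4
MOV R1, 2 → R1=2
ADD R0, 7 → R0=4+7=11
ADD R1, 3 → R1=2+3=5
CMP R1, 20  (cmp 5,20)
JLT L2: taken
ADD R0, 7 → R0=11+7=18
ADD R1, 3 → R1=5+3=8
CMP R1, 20  (cmp 8,20)
JLT L2: taken
ADD R0, 7 → R0=18+7=25
ADD R1, 3 → R1=8+3=11
CMP R1, 20  (cmp 11,20)
JLT L2: taken
ADD R0, 7 → R0=25+7=32
ADD R1, 3 → R1=11+3=14
CMP R1, 20  (cmp 14,20)
JLT L2: taken
ADD R0, 7 → R0=32+7=39
ADD R1, 3 → R1=14+3=17
CMP R1, 20  (cmp 17,20)
JLT L2: taken
ADD R0, 7 → R0=39+7=46
ADD R1, 3 → R1=17+3=20
CMP R1, 20  (cmp 20,20)
JLT L2: not taken
halt.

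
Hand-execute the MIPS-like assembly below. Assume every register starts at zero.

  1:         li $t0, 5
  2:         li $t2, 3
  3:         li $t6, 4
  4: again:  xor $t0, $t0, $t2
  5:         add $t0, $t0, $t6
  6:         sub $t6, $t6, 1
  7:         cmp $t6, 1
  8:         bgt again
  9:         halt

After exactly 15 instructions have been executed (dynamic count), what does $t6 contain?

2

li $t0, 5 → $t0=5
li $t2, 3 → $t2=3
li $t6, 4 → $t6=4
xor $t0, $t0, $t2 → $t0=5^3=6
add $t0, $t0, $t6 → $t0=6+4=10
sub $t6, $t6, 1 → $t6=4-1=3
cmp $t6, 1  (cmp 3,1)
bgt again: taken
xor $t0, $t0, $t2 → $t0=10^3=9
add $t0, $t0, $t6 → $t0=9+3=12
sub $t6, $t6, 1 → $t6=3-1=2
cmp $t6, 1  (cmp 2,1)
bgt again: taken
xor $t0, $t0, $t2 → $t0=12^3=15
add $t0, $t0, $t6 → $t0=15+2=17
After step 15: $t6 = 2.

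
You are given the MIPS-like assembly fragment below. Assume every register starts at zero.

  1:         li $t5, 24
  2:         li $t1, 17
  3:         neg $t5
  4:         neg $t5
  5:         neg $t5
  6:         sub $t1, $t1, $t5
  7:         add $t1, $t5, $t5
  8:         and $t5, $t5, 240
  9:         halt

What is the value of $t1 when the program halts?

after li $t5, 24: $t5=24
after li $t1, 17: $t1=17
after neg $t5: $t5=-(24)=-24
after neg $t5: $t5=-(-24)=24
after neg $t5: $t5=-(24)=-24
after sub $t1, $t1, $t5: $t1=17-(-24)=41
after add $t1, $t5, $t5: $t1=(-24)+(-24)=-48
after and $t5, $t5, 240: $t5=(-24)&240=224
halt.

-48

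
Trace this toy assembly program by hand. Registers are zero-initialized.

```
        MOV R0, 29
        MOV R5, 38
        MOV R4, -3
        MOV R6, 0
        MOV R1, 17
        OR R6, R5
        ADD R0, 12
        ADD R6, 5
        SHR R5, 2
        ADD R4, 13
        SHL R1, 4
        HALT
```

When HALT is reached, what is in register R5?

9

MOV R0, 29 → R0=29
MOV R5, 38 → R5=38
MOV R4, -3 → R4=-3
MOV R6, 0 → R6=0
MOV R1, 17 → R1=17
OR R6, R5 → R6=0|38=38
ADD R0, 12 → R0=29+12=41
ADD R6, 5 → R6=38+5=43
SHR R5, 2 → R5=38>>2=9
ADD R4, 13 → R4=(-3)+13=10
SHL R1, 4 → R1=17<<4=272
halt.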